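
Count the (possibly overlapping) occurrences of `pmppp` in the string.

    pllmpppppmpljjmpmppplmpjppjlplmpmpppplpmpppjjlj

Sliding a length-5 window over the 47 characters (43 positions):
  position 16–20: pmppp
  position 32–36: pmppp
  position 39–43: pmppp

3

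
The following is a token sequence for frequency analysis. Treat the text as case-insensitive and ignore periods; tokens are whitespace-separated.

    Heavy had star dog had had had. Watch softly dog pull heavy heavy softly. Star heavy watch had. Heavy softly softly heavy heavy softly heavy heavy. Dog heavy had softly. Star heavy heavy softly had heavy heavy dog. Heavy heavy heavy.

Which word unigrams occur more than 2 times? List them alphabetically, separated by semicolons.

dog; had; heavy; softly; star

Unigram counts meeting the condition (more than 2 times):
  dog: 4
  had: 7
  heavy: 17
  softly: 7
  star: 3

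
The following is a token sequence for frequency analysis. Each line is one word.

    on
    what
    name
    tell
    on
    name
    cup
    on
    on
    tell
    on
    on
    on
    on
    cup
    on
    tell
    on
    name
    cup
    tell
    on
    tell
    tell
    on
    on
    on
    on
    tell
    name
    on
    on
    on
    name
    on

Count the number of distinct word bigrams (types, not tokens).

35 tokens → 34 bigram windows in total.
Repeated bigrams (each contributes count−1 duplicates):
  on on: 9
  tell on: 5
  on tell: 4
  on name: 3
  cup on: 2
  name cup: 2
  name on: 2
20 duplicate windows → 34 − 20 = 14 distinct.

14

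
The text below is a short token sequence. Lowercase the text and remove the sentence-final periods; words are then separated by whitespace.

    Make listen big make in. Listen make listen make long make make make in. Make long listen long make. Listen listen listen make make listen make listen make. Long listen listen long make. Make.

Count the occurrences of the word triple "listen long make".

Scanning the 32 overlapping trigram windows for "listen long make":
  position 17–19: listen long make
  position 31–33: listen long make

2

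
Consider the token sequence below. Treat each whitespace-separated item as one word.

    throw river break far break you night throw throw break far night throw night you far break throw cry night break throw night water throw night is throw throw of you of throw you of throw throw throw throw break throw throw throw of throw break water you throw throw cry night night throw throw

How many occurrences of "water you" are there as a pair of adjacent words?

1

Scanning the 54 overlapping bigram windows for "water you":
  position 47–48: water you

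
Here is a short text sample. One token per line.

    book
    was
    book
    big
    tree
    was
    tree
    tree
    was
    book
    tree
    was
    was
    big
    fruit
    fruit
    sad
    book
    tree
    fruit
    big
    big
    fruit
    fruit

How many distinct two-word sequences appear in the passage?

17

24 tokens → 23 bigram windows in total.
Repeated bigrams (each contributes count−1 duplicates):
  tree was: 3
  big fruit: 2
  book tree: 2
  fruit fruit: 2
  was book: 2
6 duplicate windows → 23 − 6 = 17 distinct.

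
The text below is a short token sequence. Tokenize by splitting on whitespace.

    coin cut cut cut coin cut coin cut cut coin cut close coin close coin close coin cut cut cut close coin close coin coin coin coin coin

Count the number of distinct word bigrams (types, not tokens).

7

28 tokens → 27 bigram windows in total.
Repeated bigrams (each contributes count−1 duplicates):
  close coin: 5
  coin cut: 5
  cut cut: 5
  coin coin: 4
  coin close: 3
  cut coin: 3
  cut close: 2
20 duplicate windows → 27 − 20 = 7 distinct.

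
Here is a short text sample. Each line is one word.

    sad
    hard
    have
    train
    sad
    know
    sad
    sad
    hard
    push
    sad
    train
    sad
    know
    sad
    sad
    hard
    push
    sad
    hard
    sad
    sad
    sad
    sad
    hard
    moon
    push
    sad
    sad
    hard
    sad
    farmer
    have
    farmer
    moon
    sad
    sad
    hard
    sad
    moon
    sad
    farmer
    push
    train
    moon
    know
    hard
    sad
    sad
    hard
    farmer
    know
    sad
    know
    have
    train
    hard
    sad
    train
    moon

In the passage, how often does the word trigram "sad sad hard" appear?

Scanning the 58 overlapping trigram windows for "sad sad hard":
  position 7–9: sad sad hard
  position 15–17: sad sad hard
  position 23–25: sad sad hard
  position 28–30: sad sad hard
  position 36–38: sad sad hard
  position 48–50: sad sad hard

6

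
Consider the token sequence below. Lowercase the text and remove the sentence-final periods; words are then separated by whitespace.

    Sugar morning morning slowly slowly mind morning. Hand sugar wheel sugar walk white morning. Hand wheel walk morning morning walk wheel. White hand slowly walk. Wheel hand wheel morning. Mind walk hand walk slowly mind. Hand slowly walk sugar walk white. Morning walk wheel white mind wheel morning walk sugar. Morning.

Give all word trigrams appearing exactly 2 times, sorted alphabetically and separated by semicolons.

Trigram counts meeting the condition (exactly 2 times):
  hand slowly walk: 2
  morning walk wheel: 2
  sugar walk white: 2
  walk wheel white: 2
  walk white morning: 2

hand slowly walk; morning walk wheel; sugar walk white; walk wheel white; walk white morning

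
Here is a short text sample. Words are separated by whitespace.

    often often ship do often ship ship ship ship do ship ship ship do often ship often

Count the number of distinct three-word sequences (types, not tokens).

10

17 tokens → 15 trigram windows in total.
Repeated trigrams (each contributes count−1 duplicates):
  ship ship ship: 3
  do often ship: 2
  ship do often: 2
  ship ship do: 2
5 duplicate windows → 15 − 5 = 10 distinct.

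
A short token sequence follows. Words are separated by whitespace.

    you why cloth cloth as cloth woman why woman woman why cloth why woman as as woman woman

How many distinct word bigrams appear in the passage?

13

18 tokens → 17 bigram windows in total.
Repeated bigrams (each contributes count−1 duplicates):
  why cloth: 2
  why woman: 2
  woman why: 2
  woman woman: 2
4 duplicate windows → 17 − 4 = 13 distinct.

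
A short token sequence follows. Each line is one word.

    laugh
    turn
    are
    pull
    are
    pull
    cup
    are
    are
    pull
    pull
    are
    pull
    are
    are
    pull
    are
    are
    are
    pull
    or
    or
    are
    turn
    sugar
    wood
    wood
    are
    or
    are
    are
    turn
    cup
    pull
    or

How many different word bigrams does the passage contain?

19

35 tokens → 34 bigram windows in total.
Repeated bigrams (each contributes count−1 duplicates):
  are pull: 6
  are are: 5
  pull are: 4
  are turn: 2
  or are: 2
  pull or: 2
15 duplicate windows → 34 − 15 = 19 distinct.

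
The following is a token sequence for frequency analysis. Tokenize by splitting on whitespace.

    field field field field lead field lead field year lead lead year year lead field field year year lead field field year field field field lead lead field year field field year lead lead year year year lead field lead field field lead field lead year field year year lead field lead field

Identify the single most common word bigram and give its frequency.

Bigram frequencies (highest first):
  lead field: 10
  field field: 9
  field lead: 7
  field year: 6
  year lead: 6
  year year: 5
  … (3 more, each ≤ 3)

"lead field", 10 times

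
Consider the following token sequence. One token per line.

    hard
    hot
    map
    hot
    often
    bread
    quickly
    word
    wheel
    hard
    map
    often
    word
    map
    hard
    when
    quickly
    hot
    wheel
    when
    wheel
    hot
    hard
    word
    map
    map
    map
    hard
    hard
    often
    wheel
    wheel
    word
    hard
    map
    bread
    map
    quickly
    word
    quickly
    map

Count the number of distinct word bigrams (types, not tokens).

41 tokens → 40 bigram windows in total.
Repeated bigrams (each contributes count−1 duplicates):
  hard map: 2
  map hard: 2
  map map: 2
  quickly word: 2
  word map: 2
5 duplicate windows → 40 − 5 = 35 distinct.

35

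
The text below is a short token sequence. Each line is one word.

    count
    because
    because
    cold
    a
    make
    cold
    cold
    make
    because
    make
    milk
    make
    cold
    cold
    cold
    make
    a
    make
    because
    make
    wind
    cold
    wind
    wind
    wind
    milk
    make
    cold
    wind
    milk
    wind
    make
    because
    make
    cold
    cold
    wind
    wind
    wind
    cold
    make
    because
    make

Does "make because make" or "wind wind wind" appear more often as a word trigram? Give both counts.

"make because make": 4 occurrences
"wind wind wind": 2 occurrences

"make because make" (4 vs 2)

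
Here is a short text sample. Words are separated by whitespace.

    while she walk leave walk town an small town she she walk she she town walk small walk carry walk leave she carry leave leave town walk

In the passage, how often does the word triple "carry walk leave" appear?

1

Scanning the 25 overlapping trigram windows for "carry walk leave":
  position 19–21: carry walk leave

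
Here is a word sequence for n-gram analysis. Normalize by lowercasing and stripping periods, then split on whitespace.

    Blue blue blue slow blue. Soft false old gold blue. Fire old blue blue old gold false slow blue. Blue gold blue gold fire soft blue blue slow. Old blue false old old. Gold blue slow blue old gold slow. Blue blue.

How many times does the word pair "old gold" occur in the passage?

4

Scanning the 41 overlapping bigram windows for "old gold":
  position 8–9: old gold
  position 15–16: old gold
  position 33–34: old gold
  position 38–39: old gold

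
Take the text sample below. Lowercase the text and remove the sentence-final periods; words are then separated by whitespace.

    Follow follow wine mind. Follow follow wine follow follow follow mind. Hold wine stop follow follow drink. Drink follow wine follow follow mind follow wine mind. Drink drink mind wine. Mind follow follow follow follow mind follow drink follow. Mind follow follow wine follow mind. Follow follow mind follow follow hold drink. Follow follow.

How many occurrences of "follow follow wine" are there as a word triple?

3

Scanning the 52 overlapping trigram windows for "follow follow wine":
  position 1–3: follow follow wine
  position 5–7: follow follow wine
  position 41–43: follow follow wine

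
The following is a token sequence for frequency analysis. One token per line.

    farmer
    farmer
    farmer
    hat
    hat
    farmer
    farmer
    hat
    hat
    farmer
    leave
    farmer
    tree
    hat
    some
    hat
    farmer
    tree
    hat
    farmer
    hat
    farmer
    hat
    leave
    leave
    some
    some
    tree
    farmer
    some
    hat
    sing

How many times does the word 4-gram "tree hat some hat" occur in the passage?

1

Scanning the 29 overlapping 4-gram windows for "tree hat some hat":
  position 13–16: tree hat some hat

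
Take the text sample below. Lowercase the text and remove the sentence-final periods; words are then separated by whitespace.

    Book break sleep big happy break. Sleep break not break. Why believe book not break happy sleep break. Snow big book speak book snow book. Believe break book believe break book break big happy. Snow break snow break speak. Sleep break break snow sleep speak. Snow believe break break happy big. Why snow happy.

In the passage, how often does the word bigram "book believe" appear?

2

Scanning the 53 overlapping bigram windows for "book believe":
  position 25–26: book believe
  position 28–29: book believe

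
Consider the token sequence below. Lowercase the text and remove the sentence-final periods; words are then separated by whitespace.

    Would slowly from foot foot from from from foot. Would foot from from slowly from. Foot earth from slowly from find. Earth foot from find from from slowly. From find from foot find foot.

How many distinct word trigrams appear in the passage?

25

34 tokens → 32 trigram windows in total.
Repeated trigrams (each contributes count−1 duplicates):
  from slowly from: 3
  foot from from: 2
  from find from: 2
  from from slowly: 2
  slowly from find: 2
  slowly from foot: 2
7 duplicate windows → 32 − 7 = 25 distinct.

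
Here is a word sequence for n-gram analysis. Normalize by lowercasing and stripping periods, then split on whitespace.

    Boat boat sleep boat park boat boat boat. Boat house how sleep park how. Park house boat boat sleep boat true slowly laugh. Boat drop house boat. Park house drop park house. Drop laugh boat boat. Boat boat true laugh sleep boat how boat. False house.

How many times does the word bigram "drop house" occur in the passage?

Scanning the 45 overlapping bigram windows for "drop house":
  position 25–26: drop house

1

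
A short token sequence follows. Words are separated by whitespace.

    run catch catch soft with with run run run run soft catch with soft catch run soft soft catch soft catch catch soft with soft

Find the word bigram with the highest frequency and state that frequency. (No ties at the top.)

Bigram frequencies (highest first):
  soft catch: 4
  catch soft: 3
  run run: 3
  catch catch: 2
  soft with: 2
  run soft: 2
  … (7 more, each ≤ 2)

"soft catch", 4 times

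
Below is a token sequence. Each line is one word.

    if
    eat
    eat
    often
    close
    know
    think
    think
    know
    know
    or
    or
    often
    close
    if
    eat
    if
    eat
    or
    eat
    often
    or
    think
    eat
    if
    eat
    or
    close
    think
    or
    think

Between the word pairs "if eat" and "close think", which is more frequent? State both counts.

"if eat" (4 vs 1)

"if eat": 4 occurrences
"close think": 1 occurrence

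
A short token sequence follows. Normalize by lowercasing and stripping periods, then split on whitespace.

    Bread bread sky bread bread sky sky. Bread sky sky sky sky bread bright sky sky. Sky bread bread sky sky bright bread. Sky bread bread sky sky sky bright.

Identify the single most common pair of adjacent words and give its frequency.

"sky sky", 9 times

Bigram frequencies (highest first):
  sky sky: 9
  bread sky: 6
  sky bread: 5
  bread bread: 4
  sky bright: 2
  bread bright: 1
  … (2 more, each ≤ 1)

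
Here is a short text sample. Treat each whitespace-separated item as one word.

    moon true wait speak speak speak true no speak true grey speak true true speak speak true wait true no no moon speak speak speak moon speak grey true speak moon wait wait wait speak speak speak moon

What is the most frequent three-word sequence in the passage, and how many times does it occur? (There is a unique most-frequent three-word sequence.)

"speak speak speak", 3 times

Trigram frequencies (highest first):
  speak speak speak: 3
  wait speak speak: 2
  speak speak true: 2
  speak speak moon: 2
  moon true wait: 1
  true wait speak: 1
  … (25 more, each ≤ 1)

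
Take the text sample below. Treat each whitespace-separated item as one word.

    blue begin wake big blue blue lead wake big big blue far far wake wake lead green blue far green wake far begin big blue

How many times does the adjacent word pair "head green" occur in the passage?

Scanning the 24 overlapping bigram windows for "head green":
  (none found)

0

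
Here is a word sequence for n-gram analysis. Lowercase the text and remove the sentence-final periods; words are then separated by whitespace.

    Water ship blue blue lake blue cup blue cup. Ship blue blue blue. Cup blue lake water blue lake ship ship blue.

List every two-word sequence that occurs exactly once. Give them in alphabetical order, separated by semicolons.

Bigram counts meeting the condition (exactly once):
  cup ship: 1
  lake blue: 1
  lake ship: 1
  lake water: 1
  ship ship: 1
  water blue: 1
  water ship: 1

cup ship; lake blue; lake ship; lake water; ship ship; water blue; water ship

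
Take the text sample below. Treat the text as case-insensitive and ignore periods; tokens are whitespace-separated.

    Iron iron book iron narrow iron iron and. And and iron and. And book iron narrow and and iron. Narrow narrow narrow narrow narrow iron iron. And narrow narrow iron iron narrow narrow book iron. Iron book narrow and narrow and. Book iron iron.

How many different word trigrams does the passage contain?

44 tokens → 42 trigram windows in total.
Repeated trigrams (each contributes count−1 duplicates):
  narrow iron iron: 3
  narrow narrow narrow: 3
  and and iron: 2
  and book iron: 2
  book iron iron: 2
  book iron narrow: 2
  iron and and: 2
  iron iron and: 2
  … (3 more repeated)
13 duplicate windows → 42 − 13 = 29 distinct.

29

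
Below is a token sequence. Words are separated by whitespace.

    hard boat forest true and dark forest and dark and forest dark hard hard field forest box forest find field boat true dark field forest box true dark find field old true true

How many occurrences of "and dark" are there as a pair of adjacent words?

2

Scanning the 32 overlapping bigram windows for "and dark":
  position 5–6: and dark
  position 8–9: and dark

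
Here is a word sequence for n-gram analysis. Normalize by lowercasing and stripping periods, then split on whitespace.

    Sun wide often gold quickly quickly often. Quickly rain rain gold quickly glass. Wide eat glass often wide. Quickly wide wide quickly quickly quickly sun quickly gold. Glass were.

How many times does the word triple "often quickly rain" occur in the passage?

1

Scanning the 27 overlapping trigram windows for "often quickly rain":
  position 7–9: often quickly rain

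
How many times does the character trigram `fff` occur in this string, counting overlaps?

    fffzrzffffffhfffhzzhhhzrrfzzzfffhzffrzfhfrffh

7

Sliding a length-3 window over the 45 characters (43 positions):
  position 1–3: fff
  position 7–9: fff
  position 8–10: fff
  position 9–11: fff
  position 10–12: fff
  position 14–16: fff
  position 30–32: fff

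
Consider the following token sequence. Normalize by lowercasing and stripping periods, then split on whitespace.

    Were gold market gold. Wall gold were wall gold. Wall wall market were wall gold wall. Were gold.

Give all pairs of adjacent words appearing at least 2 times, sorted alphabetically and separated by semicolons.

gold wall; wall gold; were gold; were wall

Bigram counts meeting the condition (at least 2 times):
  gold wall: 3
  wall gold: 3
  were gold: 2
  were wall: 2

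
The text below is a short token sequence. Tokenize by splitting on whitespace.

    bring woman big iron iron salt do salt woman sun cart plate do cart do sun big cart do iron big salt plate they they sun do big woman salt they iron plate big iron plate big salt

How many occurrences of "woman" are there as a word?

3

Scanning the 38 tokens for "woman":
  position 2: woman
  position 9: woman
  position 29: woman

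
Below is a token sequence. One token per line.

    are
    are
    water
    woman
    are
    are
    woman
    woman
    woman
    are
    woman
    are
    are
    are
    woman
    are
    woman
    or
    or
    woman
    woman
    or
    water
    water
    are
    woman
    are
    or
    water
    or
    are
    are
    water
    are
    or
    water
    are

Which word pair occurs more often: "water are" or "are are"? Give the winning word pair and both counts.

"water are": 3 occurrences
"are are": 5 occurrences

"are are" (5 vs 3)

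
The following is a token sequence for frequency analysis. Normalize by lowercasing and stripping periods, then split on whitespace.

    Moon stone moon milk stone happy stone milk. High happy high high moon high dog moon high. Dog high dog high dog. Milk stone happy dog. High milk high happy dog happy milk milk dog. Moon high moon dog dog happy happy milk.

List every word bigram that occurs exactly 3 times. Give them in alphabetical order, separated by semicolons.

dog high; moon high

Bigram counts meeting the condition (exactly 3 times):
  dog high: 3
  moon high: 3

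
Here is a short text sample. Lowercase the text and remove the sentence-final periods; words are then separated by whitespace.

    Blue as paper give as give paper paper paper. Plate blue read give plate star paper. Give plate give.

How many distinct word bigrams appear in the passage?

15

19 tokens → 18 bigram windows in total.
Repeated bigrams (each contributes count−1 duplicates):
  give plate: 2
  paper give: 2
  paper paper: 2
3 duplicate windows → 18 − 3 = 15 distinct.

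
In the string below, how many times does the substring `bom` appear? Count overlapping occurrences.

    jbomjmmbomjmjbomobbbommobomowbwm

5

Sliding a length-3 window over the 32 characters (30 positions):
  position 2–4: bom
  position 8–10: bom
  position 14–16: bom
  position 20–22: bom
  position 25–27: bom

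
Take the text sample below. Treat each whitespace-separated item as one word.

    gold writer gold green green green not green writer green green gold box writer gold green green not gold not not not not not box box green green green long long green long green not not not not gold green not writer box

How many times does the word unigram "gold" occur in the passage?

6

Scanning the 43 tokens for "gold":
  position 1: gold
  position 3: gold
  position 12: gold
  position 15: gold
  position 19: gold
  position 39: gold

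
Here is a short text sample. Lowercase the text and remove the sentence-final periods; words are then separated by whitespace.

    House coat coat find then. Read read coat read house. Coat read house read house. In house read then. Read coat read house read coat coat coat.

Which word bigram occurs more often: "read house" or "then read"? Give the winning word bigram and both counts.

"read house": 4 occurrences
"then read": 2 occurrences

"read house" (4 vs 2)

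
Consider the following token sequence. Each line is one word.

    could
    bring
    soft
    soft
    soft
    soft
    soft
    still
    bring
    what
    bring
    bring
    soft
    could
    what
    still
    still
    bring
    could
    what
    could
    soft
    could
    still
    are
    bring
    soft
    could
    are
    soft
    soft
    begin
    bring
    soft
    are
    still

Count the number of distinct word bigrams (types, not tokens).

36 tokens → 35 bigram windows in total.
Repeated bigrams (each contributes count−1 duplicates):
  soft soft: 5
  bring soft: 4
  soft could: 3
  could what: 2
  still bring: 2
11 duplicate windows → 35 − 11 = 24 distinct.

24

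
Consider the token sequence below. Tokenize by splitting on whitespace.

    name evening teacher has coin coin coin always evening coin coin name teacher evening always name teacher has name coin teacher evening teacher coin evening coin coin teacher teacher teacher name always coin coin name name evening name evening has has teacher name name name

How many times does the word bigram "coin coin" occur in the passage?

Scanning the 44 overlapping bigram windows for "coin coin":
  position 5–6: coin coin
  position 6–7: coin coin
  position 10–11: coin coin
  position 26–27: coin coin
  position 33–34: coin coin

5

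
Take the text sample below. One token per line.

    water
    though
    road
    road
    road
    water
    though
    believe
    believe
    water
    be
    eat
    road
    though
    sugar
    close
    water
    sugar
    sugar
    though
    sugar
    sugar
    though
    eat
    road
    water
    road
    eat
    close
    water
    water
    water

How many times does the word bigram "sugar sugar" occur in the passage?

Scanning the 31 overlapping bigram windows for "sugar sugar":
  position 18–19: sugar sugar
  position 21–22: sugar sugar

2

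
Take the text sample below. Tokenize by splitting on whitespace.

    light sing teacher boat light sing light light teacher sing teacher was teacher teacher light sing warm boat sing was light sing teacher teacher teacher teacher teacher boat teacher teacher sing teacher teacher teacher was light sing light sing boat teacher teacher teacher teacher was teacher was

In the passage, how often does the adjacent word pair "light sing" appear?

6

Scanning the 46 overlapping bigram windows for "light sing":
  position 1–2: light sing
  position 5–6: light sing
  position 15–16: light sing
  position 21–22: light sing
  position 36–37: light sing
  position 38–39: light sing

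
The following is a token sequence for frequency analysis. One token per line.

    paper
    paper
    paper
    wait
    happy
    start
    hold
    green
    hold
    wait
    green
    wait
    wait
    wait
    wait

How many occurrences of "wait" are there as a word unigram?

6

Scanning the 15 tokens for "wait":
  position 4: wait
  position 10: wait
  position 12: wait
  position 13: wait
  position 14: wait
  position 15: wait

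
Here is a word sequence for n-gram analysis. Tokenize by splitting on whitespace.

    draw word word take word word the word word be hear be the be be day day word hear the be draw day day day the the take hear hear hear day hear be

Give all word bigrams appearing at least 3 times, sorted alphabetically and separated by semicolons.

Bigram counts meeting the condition (at least 3 times):
  day day: 3
  word word: 3

day day; word word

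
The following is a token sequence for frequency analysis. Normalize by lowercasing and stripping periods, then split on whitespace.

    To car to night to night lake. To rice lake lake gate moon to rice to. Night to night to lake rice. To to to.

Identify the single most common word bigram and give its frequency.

"to night", 4 times

Bigram frequencies (highest first):
  to night: 4
  night to: 3
  to rice: 2
  rice to: 2
  to to: 2
  to car: 1
  … (10 more, each ≤ 1)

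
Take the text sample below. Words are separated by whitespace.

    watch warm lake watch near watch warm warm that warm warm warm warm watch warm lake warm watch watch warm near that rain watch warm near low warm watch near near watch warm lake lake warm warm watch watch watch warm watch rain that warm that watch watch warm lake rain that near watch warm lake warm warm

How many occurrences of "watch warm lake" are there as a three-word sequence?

5

Scanning the 56 overlapping trigram windows for "watch warm lake":
  position 1–3: watch warm lake
  position 14–16: watch warm lake
  position 32–34: watch warm lake
  position 48–50: watch warm lake
  position 54–56: watch warm lake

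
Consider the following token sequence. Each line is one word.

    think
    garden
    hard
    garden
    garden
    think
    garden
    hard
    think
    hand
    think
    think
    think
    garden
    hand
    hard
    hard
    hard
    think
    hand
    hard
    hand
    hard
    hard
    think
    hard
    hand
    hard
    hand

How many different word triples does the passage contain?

21

29 tokens → 27 trigram windows in total.
Repeated trigrams (each contributes count−1 duplicates):
  hand hard hand: 2
  hand hard hard: 2
  hard hand hard: 2
  hard hard think: 2
  hard think hand: 2
  think garden hard: 2
6 duplicate windows → 27 − 6 = 21 distinct.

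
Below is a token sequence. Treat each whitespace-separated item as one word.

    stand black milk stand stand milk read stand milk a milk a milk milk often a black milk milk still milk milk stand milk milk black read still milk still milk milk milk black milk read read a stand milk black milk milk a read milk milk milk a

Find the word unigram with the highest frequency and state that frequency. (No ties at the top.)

"milk", 23 times

Unigram frequencies (highest first):
  milk: 23
  stand: 6
  a: 6
  black: 5
  read: 5
  still: 3
  … (1 more, each ≤ 1)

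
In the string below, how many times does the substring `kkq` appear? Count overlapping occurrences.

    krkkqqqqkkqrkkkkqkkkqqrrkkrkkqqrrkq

5

Sliding a length-3 window over the 35 characters (33 positions):
  position 3–5: kkq
  position 9–11: kkq
  position 15–17: kkq
  position 19–21: kkq
  position 28–30: kkq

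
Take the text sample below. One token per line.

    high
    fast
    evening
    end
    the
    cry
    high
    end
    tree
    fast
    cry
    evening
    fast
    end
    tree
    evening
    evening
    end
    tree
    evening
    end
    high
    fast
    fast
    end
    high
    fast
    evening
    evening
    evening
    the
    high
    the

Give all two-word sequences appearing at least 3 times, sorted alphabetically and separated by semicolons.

end tree; evening end; evening evening; high fast

Bigram counts meeting the condition (at least 3 times):
  end tree: 3
  evening end: 3
  evening evening: 3
  high fast: 3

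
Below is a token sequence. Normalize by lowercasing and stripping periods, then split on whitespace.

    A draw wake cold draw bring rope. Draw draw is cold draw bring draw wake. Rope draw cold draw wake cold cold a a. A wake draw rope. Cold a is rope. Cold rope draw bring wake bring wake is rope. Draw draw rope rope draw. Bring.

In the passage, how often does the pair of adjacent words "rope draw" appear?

Scanning the 46 overlapping bigram windows for "rope draw":
  position 7–8: rope draw
  position 16–17: rope draw
  position 34–35: rope draw
  position 41–42: rope draw
  position 45–46: rope draw

5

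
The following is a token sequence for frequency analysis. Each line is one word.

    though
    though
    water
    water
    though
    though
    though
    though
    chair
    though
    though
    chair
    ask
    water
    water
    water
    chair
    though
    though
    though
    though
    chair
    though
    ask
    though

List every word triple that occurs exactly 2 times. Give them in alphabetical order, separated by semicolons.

chair though though; though chair though

Trigram counts meeting the condition (exactly 2 times):
  chair though though: 2
  though chair though: 2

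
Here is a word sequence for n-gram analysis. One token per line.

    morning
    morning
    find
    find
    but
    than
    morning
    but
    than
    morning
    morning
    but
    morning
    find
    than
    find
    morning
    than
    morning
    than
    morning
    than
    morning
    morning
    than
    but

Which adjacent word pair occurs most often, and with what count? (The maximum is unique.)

"than morning", 5 times

Bigram frequencies (highest first):
  than morning: 5
  morning than: 4
  morning morning: 3
  morning find: 2
  but than: 2
  morning but: 2
  … (7 more, each ≤ 1)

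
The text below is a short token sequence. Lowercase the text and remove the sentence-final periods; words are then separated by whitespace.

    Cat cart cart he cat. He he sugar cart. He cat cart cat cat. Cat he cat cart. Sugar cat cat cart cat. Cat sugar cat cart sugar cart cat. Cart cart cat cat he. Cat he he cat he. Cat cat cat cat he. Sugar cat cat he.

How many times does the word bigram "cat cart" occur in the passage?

Scanning the 48 overlapping bigram windows for "cat cart":
  position 1–2: cat cart
  position 11–12: cat cart
  position 17–18: cat cart
  position 21–22: cat cart
  position 26–27: cat cart
  position 30–31: cat cart

6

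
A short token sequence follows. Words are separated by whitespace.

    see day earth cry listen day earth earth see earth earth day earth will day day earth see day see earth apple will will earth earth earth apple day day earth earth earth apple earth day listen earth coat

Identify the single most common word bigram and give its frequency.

"earth earth", 6 times

Bigram frequencies (highest first):
  earth earth: 6
  day earth: 5
  earth apple: 3
  see day: 2
  earth see: 2
  see earth: 2
  … (16 more, each ≤ 2)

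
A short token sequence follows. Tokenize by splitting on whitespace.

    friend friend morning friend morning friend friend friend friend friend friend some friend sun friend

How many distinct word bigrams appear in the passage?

15 tokens → 14 bigram windows in total.
Repeated bigrams (each contributes count−1 duplicates):
  friend friend: 6
  friend morning: 2
  morning friend: 2
7 duplicate windows → 14 − 7 = 7 distinct.

7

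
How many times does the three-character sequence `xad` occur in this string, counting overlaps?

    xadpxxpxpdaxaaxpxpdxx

Sliding a length-3 window over the 21 characters (19 positions):
  position 1–3: xad

1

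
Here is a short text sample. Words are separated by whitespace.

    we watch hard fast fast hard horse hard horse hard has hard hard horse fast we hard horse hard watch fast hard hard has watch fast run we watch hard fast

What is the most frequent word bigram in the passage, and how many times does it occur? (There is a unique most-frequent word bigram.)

"hard horse", 4 times

Bigram frequencies (highest first):
  hard horse: 4
  horse hard: 3
  we watch: 2
  watch hard: 2
  hard fast: 2
  fast hard: 2
  … (12 more, each ≤ 2)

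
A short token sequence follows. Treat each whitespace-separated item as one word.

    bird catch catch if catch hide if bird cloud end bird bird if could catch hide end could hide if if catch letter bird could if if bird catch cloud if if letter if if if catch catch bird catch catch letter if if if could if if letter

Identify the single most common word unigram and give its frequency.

"if", 17 times

Unigram frequencies (highest first):
  if: 17
  catch: 10
  bird: 7
  could: 4
  letter: 4
  hide: 3
  … (2 more, each ≤ 2)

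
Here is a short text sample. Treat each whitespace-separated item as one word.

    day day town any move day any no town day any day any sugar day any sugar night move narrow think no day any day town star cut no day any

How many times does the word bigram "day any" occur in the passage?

6

Scanning the 30 overlapping bigram windows for "day any":
  position 6–7: day any
  position 10–11: day any
  position 12–13: day any
  position 15–16: day any
  position 23–24: day any
  position 30–31: day any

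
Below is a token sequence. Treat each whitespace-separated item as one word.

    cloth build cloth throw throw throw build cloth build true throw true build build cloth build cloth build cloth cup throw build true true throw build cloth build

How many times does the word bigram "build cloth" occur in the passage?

6

Scanning the 27 overlapping bigram windows for "build cloth":
  position 2–3: build cloth
  position 7–8: build cloth
  position 14–15: build cloth
  position 16–17: build cloth
  position 18–19: build cloth
  position 26–27: build cloth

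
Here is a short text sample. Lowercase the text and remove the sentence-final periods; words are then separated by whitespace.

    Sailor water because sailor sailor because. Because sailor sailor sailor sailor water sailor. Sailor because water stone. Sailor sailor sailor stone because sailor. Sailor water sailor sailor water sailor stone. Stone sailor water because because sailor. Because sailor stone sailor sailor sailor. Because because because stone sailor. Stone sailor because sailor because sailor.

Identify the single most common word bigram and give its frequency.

"sailor sailor", 11 times

Bigram frequencies (highest first):
  sailor sailor: 11
  because sailor: 7
  sailor because: 6
  sailor water: 5
  stone sailor: 5
  because because: 4
  … (8 more, each ≤ 4)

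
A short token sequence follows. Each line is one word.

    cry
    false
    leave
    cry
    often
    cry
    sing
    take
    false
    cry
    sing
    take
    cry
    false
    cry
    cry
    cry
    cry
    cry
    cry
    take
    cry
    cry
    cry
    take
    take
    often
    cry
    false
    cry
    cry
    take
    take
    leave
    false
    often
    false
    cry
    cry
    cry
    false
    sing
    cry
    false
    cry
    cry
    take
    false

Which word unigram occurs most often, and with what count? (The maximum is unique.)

"cry", 23 times

Unigram frequencies (highest first):
  cry: 23
  false: 9
  take: 8
  often: 3
  sing: 3
  leave: 2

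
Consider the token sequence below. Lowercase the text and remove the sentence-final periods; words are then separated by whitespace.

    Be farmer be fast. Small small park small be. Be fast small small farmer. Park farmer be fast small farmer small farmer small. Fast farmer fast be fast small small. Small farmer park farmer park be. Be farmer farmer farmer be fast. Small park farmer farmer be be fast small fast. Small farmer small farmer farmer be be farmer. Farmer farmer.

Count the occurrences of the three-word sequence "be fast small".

6

Scanning the 59 overlapping trigram windows for "be fast small":
  position 3–5: be fast small
  position 10–12: be fast small
  position 17–19: be fast small
  position 27–29: be fast small
  position 41–43: be fast small
  position 48–50: be fast small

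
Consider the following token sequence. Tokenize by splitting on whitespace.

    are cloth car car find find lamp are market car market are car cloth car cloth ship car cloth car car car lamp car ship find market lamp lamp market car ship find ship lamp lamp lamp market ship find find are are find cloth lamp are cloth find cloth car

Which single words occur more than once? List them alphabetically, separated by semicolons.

Unigram counts meeting the condition (more than once):
  are: 6
  car: 12
  cloth: 7
  find: 8
  lamp: 8
  market: 5
  ship: 5

are; car; cloth; find; lamp; market; ship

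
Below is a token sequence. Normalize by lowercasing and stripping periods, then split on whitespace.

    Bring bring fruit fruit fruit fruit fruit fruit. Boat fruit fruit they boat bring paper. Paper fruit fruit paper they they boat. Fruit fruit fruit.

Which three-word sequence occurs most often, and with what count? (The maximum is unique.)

Trigram frequencies (highest first):
  fruit fruit fruit: 5
  boat fruit fruit: 2
  bring bring fruit: 1
  bring fruit fruit: 1
  fruit fruit boat: 1
  fruit boat fruit: 1
  … (12 more, each ≤ 1)

"fruit fruit fruit", 5 times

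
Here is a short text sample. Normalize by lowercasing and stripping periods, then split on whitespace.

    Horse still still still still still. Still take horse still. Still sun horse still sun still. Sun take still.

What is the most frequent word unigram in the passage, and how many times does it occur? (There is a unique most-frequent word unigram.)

Unigram frequencies (highest first):
  still: 11
  horse: 3
  sun: 3
  take: 2

"still", 11 times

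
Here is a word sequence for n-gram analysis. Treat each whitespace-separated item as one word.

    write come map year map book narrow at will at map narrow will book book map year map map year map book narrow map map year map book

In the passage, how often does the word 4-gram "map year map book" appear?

Scanning the 25 overlapping 4-gram windows for "map year map book":
  position 3–6: map year map book
  position 19–22: map year map book
  position 25–28: map year map book

3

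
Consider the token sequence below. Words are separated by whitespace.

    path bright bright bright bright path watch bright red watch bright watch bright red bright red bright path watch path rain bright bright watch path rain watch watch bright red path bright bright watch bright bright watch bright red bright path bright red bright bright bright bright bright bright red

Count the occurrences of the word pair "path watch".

2

Scanning the 49 overlapping bigram windows for "path watch":
  position 6–7: path watch
  position 18–19: path watch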